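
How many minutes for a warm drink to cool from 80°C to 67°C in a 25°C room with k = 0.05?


From T(t) = T_a + (T₀ - T_a)e^(-kt), set T(t) = 67:
(67 - 25) / (80 - 25) = e^(-0.05t), so t = -ln(0.764)/0.05 ≈ 5.4 minutes.


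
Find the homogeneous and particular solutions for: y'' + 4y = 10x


Homogeneous: r² + 4 = 0 ⇒ r = ±2i, y_h = C₁cos(2x) + C₂sin(2x).
Polynomial forcing; try y_p = Ax + B. Then y_p'' + 4 y_p = 4(Ax + B) = 10x, so B = 0 and A = 5/2.
General solution: y = C₁cos(2x) + C₂sin(2x) + (5/2)x.


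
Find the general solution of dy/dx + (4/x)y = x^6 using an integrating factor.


P(x) = 4/x ⇒ μ = x^4.
(x^4 y)' = x^10 ⇒ x^4 y = x^11/(11) + C.
Solve for y: y = (1/11)x^7 + C/x^4.


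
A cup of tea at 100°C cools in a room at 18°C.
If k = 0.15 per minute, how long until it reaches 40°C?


From T(t) = T_a + (T₀ - T_a)e^(-kt), set T(t) = 40:
(40 - 18) / (100 - 18) = e^(-0.15t), so t = -ln(0.268)/0.15 ≈ 8.8 minutes.


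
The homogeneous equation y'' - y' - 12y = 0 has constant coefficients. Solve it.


Characteristic equation: r² - r - 12 = 0.
Factor: (r - 4)(r + 3) = 0 ⇒ r = 4, -3 (distinct real).
General solution: y = C₁e^(4x) + C₂e^(-3x).


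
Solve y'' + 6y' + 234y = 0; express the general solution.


Characteristic equation: r² + 6r + 234 = 0.
Discriminant is negative; roots r = -3 ± 15i (complex conjugate pair).
General solution uses e^(α x)(C₁ cos(β x) + C₂ sin(β x)): y = e^(-3x)(C₁cos(15x) + C₂sin(15x)).


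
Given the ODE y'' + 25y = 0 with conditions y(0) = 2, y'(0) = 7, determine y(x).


Characteristic roots of r² + 25 = 0 are ±5i, so y = C₁cos(5x) + C₂sin(5x).
Apply y(0) = 2: C₁ = 2. Differentiate and apply y'(0) = 7: 5·C₂ = 7, so C₂ = 7/5.
Particular solution: y = 2cos(5x) + (7/5)sin(5x).


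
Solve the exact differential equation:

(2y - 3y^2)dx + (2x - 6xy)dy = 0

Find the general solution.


Check exactness: ∂M/∂y = 2 - 6y and ∂N/∂x = 2 - 6y; equal, so the equation is exact.
Integrate M with respect to x (treating y as constant): ∫M dx = 2xy - 3xy^2 + h(y).
Differentiate w.r.t. y and set equal to N: all terms match, so h'(y) = 0 and h is a constant absorbed into C.
General solution: 2xy - 3xy^2 = C.


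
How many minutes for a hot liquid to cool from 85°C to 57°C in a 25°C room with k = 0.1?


From T(t) = T_a + (T₀ - T_a)e^(-kt), set T(t) = 57:
(57 - 25) / (85 - 25) = e^(-0.1t), so t = -ln(0.533)/0.1 ≈ 6.3 minutes.


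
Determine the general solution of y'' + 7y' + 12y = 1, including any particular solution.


Characteristic roots of r² + 7r + 12 = 0 are -3, -4.
y_h = C₁e^(-3x) + C₂e^(-4x).
Constant forcing; try y_p = A. Then 12A = 1 ⇒ A = 1/12.
General solution: y = C₁e^(-3x) + C₂e^(-4x) + 1/12.


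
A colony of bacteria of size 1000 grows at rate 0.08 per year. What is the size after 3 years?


The ODE dP/dt = 0.08P has solution P(t) = P(0)e^(0.08t).
Substitute P(0) = 1000 and t = 3: P(3) = 1000 e^(0.24) ≈ 1271.


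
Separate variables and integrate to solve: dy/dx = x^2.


Integrate both sides with respect to x: y = ∫ x^2 dx = (1/3)x^3 + C.


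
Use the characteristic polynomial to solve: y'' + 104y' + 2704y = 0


Characteristic equation: r² + 104r + 2704 = 0, i.e. (r + 52)² = 0.
Repeated root r = -52; include an x factor for the second linearly independent solution.
General solution: y = (C₁ + C₂x)e^(-52x).


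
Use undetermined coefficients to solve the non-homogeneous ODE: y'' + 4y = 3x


Homogeneous: r² + 4 = 0 ⇒ r = ±2i, y_h = C₁cos(2x) + C₂sin(2x).
Polynomial forcing; try y_p = Ax + B. Then y_p'' + 4 y_p = 4(Ax + B) = 3x, so B = 0 and A = 3/4.
General solution: y = C₁cos(2x) + C₂sin(2x) + (3/4)x.


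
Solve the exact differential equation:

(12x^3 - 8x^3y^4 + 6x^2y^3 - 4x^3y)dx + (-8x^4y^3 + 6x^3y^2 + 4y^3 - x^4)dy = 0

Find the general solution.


Check exactness: ∂M/∂y = -32x^3y^3 + 18x^2y^2 - 4x^3 and ∂N/∂x = -32x^3y^3 + 18x^2y^2 - 4x^3; equal, so the equation is exact.
Integrate M with respect to x (treating y as constant): ∫M dx = 3x^4 - 2x^4y^4 + 2x^3y^3 - x^4y + h(y).
Differentiate w.r.t. y and set equal to N: the x-dependent terms already match, leaving h'(y) = 4y^3. Integrate: h(y) = y^4.
So F(x,y) = 3x^4 - 2x^4y^4 + 2x^3y^3 + y^4 - x^4y.
General solution: 3x^4 - 2x^4y^4 + 2x^3y^3 + y^4 - x^4y = C.


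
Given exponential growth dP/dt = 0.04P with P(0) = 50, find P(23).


The ODE dP/dt = 0.04P has solution P(t) = P(0)e^(0.04t).
Substitute P(0) = 50 and t = 23: P(23) = 50 e^(0.92) ≈ 125.


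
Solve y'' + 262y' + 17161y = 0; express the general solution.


Characteristic equation: r² + 262r + 17161 = 0, i.e. (r + 131)² = 0.
Repeated root r = -131; include an x factor for the second linearly independent solution.
General solution: y = (C₁ + C₂x)e^(-131x).


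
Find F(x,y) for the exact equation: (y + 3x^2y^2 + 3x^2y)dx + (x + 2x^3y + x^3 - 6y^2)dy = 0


Check exactness: ∂M/∂y = 1 + 6x^2y + 3x^2 and ∂N/∂x = 1 + 6x^2y + 3x^2; equal, so the equation is exact.
Integrate M with respect to x (treating y as constant): ∫M dx = xy + x^3y^2 + x^3y + h(y).
Differentiate w.r.t. y and set equal to N: the x-dependent terms already match, leaving h'(y) = -6y^2. Integrate: h(y) = -2y^3.
So F(x,y) = xy + x^3y^2 + x^3y - 2y^3.
General solution: xy + x^3y^2 + x^3y - 2y^3 = C.


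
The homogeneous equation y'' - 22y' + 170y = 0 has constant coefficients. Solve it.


Characteristic equation: r² - 22r + 170 = 0.
Discriminant is negative; roots r = 11 ± 7i (complex conjugate pair).
General solution uses e^(α x)(C₁ cos(β x) + C₂ sin(β x)): y = e^(11x)(C₁cos(7x) + C₂sin(7x)).


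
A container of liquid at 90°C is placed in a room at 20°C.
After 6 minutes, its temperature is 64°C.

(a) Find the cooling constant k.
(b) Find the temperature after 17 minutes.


Newton's law: T(t) = T_a + (T₀ - T_a)e^(-kt).
(a) Use T(6) = 64: (64 - 20)/(90 - 20) = e^(-k·6), so k = -ln(0.629)/6 ≈ 0.0774.
(b) Apply k to t = 17: T(17) = 20 + (70)e^(-1.316) ≈ 38.8°C.


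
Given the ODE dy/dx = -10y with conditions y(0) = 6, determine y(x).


General solution of y' = -10y is y = Ce^(-10x).
Apply y(0) = 6: C = 6.
Particular solution: y = 6e^(-10x).


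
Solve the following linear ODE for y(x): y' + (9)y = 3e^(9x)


P(x) = 9 ⇒ μ = e^(9x).
(μ y)' = 3e^(18x) ⇒ μ y = (3/18)e^(18x) + C.
Divide by μ: y = (1/6)e^(9x) + Ce^(-9x).


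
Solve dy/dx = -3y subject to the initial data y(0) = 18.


General solution of y' = -3y is y = Ce^(-3x).
Apply y(0) = 18: C = 18.
Particular solution: y = 18e^(-3x).


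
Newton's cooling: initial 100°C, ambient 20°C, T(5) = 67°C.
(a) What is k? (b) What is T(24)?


Newton's law: T(t) = T_a + (T₀ - T_a)e^(-kt).
(a) Use T(5) = 67: (67 - 20)/(100 - 20) = e^(-k·5), so k = -ln(0.588)/5 ≈ 0.1064.
(b) Apply k to t = 24: T(24) = 20 + (80)e^(-2.553) ≈ 26.2°C.


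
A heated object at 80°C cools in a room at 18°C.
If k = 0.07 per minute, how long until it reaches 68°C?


From T(t) = T_a + (T₀ - T_a)e^(-kt), set T(t) = 68:
(68 - 18) / (80 - 18) = e^(-0.07t), so t = -ln(0.806)/0.07 ≈ 3.1 minutes.


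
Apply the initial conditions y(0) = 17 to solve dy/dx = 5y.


General solution of y' = 5y is y = Ce^(5x).
Apply y(0) = 17: C = 17.
Particular solution: y = 17e^(5x).


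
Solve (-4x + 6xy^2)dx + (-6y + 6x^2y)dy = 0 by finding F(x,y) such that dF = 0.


Check exactness: ∂M/∂y = 12xy and ∂N/∂x = 12xy; equal, so the equation is exact.
Integrate M with respect to x (treating y as constant): ∫M dx = -2x^2 + 3x^2y^2 + h(y).
Differentiate w.r.t. y and set equal to N: the x-dependent terms already match, leaving h'(y) = -6y. Integrate: h(y) = -3y^2.
So F(x,y) = -2x^2 - 3y^2 + 3x^2y^2.
General solution: -2x^2 - 3y^2 + 3x^2y^2 = C.


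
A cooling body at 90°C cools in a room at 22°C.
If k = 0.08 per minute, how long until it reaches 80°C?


From T(t) = T_a + (T₀ - T_a)e^(-kt), set T(t) = 80:
(80 - 22) / (90 - 22) = e^(-0.08t), so t = -ln(0.853)/0.08 ≈ 2.0 minutes.


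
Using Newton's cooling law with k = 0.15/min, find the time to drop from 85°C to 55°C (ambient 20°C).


From T(t) = T_a + (T₀ - T_a)e^(-kt), set T(t) = 55:
(55 - 20) / (85 - 20) = e^(-0.15t), so t = -ln(0.538)/0.15 ≈ 4.1 minutes.


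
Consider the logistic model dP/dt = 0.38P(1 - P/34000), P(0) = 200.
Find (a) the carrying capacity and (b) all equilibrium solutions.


Logistic ODE dP/dt = 0.38P(1 - P/34000) has equilibria where dP/dt = 0, i.e. P = 0 or P = 34000.
The coefficient (1 - P/K) = 0 when P = K, identifying K = 34000 as the carrying capacity.
(a) K = 34000; (b) equilibria P = 0 and P = 34000.


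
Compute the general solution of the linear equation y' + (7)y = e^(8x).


P(x) = 7 ⇒ μ = e^(7x).
(μ y)' = e^(15x) ⇒ μ y = e^(15x)/15 + C.
Divide by μ: y = (1/15)e^(8x) + Ce^(-7x).


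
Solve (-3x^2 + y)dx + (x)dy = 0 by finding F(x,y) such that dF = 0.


Check exactness: ∂M/∂y = 1 and ∂N/∂x = 1; equal, so the equation is exact.
Integrate M with respect to x (treating y as constant): ∫M dx = -x^3 + xy + h(y).
Differentiate w.r.t. y and set equal to N: all terms match, so h'(y) = 0 and h is a constant absorbed into C.
General solution: -x^3 + xy = C.


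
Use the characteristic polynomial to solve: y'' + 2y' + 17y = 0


Characteristic equation: r² + 2r + 17 = 0.
Discriminant is negative; roots r = -1 ± 4i (complex conjugate pair).
General solution uses e^(α x)(C₁ cos(β x) + C₂ sin(β x)): y = e^(-x)(C₁cos(4x) + C₂sin(4x)).


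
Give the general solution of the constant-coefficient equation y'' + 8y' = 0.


Characteristic equation: r² + 8r = 0.
Factor: (r + 8)(r - 0) = 0 ⇒ r = -8, 0 (distinct real).
General solution: y = C₁e^(-8x) + C₂.


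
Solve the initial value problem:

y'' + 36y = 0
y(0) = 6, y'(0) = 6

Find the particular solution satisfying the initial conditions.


Characteristic roots of r² + 36 = 0 are ±6i, so y = C₁cos(6x) + C₂sin(6x).
Apply y(0) = 6: C₁ = 6. Differentiate and apply y'(0) = 6: 6·C₂ = 6, so C₂ = 1.
Particular solution: y = 6cos(6x) + sin(6x).


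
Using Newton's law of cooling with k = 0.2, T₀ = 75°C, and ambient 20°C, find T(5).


Newton's law: dT/dt = -k(T - T_a) has solution T(t) = T_a + (T₀ - T_a)e^(-kt).
Plug in T_a = 20, T₀ = 75, k = 0.2, t = 5: T(5) = 20 + (55)e^(-1.00) ≈ 40.2°C.


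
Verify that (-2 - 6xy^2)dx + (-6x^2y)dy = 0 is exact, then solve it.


Check exactness: ∂M/∂y = -12xy and ∂N/∂x = -12xy; equal, so the equation is exact.
Integrate M with respect to x (treating y as constant): ∫M dx = -2x - 3x^2y^2 + h(y).
Differentiate w.r.t. y and set equal to N: all terms match, so h'(y) = 0 and h is a constant absorbed into C.
General solution: -2x - 3x^2y^2 = C.


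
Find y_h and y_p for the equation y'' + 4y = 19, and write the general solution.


Homogeneous part: r² + 4 = 0 ⇒ r = ±2i, so y_h = C₁cos(2x) + C₂sin(2x).
Try constant y_p = A; plug in: 4A = 19 ⇒ A = 19/4.
General solution: y = C₁cos(2x) + C₂sin(2x) + 19/4.


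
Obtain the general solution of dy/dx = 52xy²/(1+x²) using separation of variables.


Separate: dy/y² = 52x/(1+x²) dx.
Integrate LHS: ∫ dy/y² = -1/y.
Integrate RHS via u = 1+x²: 26ln(1+x²) + C.
Result: -1/y = 26ln(1+x²) + C.


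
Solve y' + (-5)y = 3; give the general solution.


P(x) = -5 ⇒ μ = e^(-5x).
(μ y)' = 3e^(-5x) ⇒ μ y = -(3/5)e^(-5x) + C.
Divide by μ: y = -3/5 + Ce^(5x).


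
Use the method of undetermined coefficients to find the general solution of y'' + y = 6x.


Homogeneous: r² + 1 = 0 ⇒ r = ±1i, y_h = C₁cos(x) + C₂sin(x).
Polynomial forcing; try y_p = Ax + B. Then y_p'' + 1 y_p = 1(Ax + B) = 6x, so B = 0 and A = 6.
General solution: y = C₁cos(x) + C₂sin(x) + 6x.


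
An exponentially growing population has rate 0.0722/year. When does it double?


Exponential growth: P(t) = P₀ e^(0.0722t). Set P(t)/P₀ = 2: e^(0.0722t) = 2.
Solve: t = ln(2)/0.0722 ≈ 9.60 years.


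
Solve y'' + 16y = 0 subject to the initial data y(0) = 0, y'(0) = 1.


Characteristic roots of r² + 16 = 0 are ±4i, so y = C₁cos(4x) + C₂sin(4x).
Apply y(0) = 0: C₁ = 0. Differentiate and apply y'(0) = 1: 4·C₂ = 1, so C₂ = 1/4.
Particular solution: y = (1/4)sin(4x).


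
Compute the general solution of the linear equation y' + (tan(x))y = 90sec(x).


P(x) = tan(x) ⇒ μ = e^(∫tan(x)dx) = sec(x).
(sec(x) y)' = 90sec²(x) ⇒ sec(x) y = 90tan(x) + C.
Multiply by cos(x): y = 90sin(x) + C·cos(x).


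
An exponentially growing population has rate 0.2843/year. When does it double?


Exponential growth: P(t) = P₀ e^(0.2843t). Set P(t)/P₀ = 2: e^(0.2843t) = 2.
Solve: t = ln(2)/0.2843 ≈ 2.44 years.


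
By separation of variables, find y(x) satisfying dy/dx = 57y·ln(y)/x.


Separate: dy/[y ln(y)] = 57 dx/x.
Substitute u = ln(y): du/u = 57 dx/x.
Integrate: ln|ln(y)| = 57ln|x| + C₀, hence ln(y) = C·x^57.


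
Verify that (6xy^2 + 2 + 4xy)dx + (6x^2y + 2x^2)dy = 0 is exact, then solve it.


Check exactness: ∂M/∂y = 12xy + 4x and ∂N/∂x = 12xy + 4x; equal, so the equation is exact.
Integrate M with respect to x (treating y as constant): ∫M dx = 3x^2y^2 + 2x + 2x^2y + h(y).
Differentiate w.r.t. y and set equal to N: all terms match, so h'(y) = 0 and h is a constant absorbed into C.
General solution: 3x^2y^2 + 2x + 2x^2y = C.


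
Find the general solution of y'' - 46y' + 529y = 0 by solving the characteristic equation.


Characteristic equation: r² - 46r + 529 = 0, i.e. (r - 23)² = 0.
Repeated root r = 23; include an x factor for the second linearly independent solution.
General solution: y = (C₁ + C₂x)e^(23x).


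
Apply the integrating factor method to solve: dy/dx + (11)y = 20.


P(x) = 11, Q(x) = 20; integrating factor μ = e^(11x).
(μ y)' = 20e^(11x) ⇒ μ y = (20/11)e^(11x) + C.
Divide by μ: y = 20/11 + Ce^(-11x).


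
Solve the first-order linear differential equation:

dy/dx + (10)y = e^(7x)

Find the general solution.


P(x) = 10 ⇒ μ = e^(10x).
(μ y)' = e^(17x) ⇒ μ y = e^(17x)/17 + C.
Divide by μ: y = (1/17)e^(7x) + Ce^(-10x).


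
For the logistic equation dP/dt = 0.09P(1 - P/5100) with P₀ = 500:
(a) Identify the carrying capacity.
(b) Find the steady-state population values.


Logistic ODE dP/dt = 0.09P(1 - P/5100) has equilibria where dP/dt = 0, i.e. P = 0 or P = 5100.
The coefficient (1 - P/K) = 0 when P = K, identifying K = 5100 as the carrying capacity.
(a) K = 5100; (b) equilibria P = 0 and P = 5100.


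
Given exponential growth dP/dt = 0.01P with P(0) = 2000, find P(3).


The ODE dP/dt = 0.01P has solution P(t) = P(0)e^(0.01t).
Substitute P(0) = 2000 and t = 3: P(3) = 2000 e^(0.03) ≈ 2061.


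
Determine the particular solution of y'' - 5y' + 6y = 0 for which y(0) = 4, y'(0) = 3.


Characteristic roots of r² - 5r + 6 = 0 are 3, 2.
General solution y = c₁ e^(3x) + c₂ e^(2x).
Apply y(0) = 4: c₁ + c₂ = 4. Apply y'(0) = 3: 3 c₁ + 2 c₂ = 3.
Solve: c₁ = -5, c₂ = 9.
Particular solution: y = -5e^(3x) + 9e^(2x).


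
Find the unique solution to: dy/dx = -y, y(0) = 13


General solution of y' = -y is y = Ce^(-x).
Apply y(0) = 13: C = 13.
Particular solution: y = 13e^(-x).


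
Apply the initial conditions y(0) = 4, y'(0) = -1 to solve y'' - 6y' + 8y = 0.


Characteristic roots of r² - 6r + 8 = 0 are 4, 2.
General solution y = c₁ e^(4x) + c₂ e^(2x).
Apply y(0) = 4: c₁ + c₂ = 4. Apply y'(0) = -1: 4 c₁ + 2 c₂ = -1.
Solve: c₁ = -9/2, c₂ = 17/2.
Particular solution: y = -(9/2)e^(4x) + (17/2)e^(2x).


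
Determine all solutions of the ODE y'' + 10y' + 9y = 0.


Characteristic equation: r² + 10r + 9 = 0.
Factor: (r + 1)(r + 9) = 0 ⇒ r = -1, -9 (distinct real).
General solution: y = C₁e^(-x) + C₂e^(-9x).


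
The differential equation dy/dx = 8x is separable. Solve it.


Integrate both sides with respect to x: y = ∫ 8x dx = 4x^2 + C.


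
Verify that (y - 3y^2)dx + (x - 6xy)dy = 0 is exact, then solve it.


Check exactness: ∂M/∂y = 1 - 6y and ∂N/∂x = 1 - 6y; equal, so the equation is exact.
Integrate M with respect to x (treating y as constant): ∫M dx = xy - 3xy^2 + h(y).
Differentiate w.r.t. y and set equal to N: all terms match, so h'(y) = 0 and h is a constant absorbed into C.
General solution: xy - 3xy^2 = C.


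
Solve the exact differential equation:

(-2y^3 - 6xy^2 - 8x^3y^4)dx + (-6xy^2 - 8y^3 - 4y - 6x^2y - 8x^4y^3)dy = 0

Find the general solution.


Check exactness: ∂M/∂y = -6y^2 - 12xy - 32x^3y^3 and ∂N/∂x = -6y^2 - 12xy - 32x^3y^3; equal, so the equation is exact.
Integrate M with respect to x (treating y as constant): ∫M dx = -2xy^3 - 3x^2y^2 - 2x^4y^4 + h(y).
Differentiate w.r.t. y and set equal to N: the x-dependent terms already match, leaving h'(y) = -8y^3 - 4y. Integrate: h(y) = -2y^4 - 2y^2.
So F(x,y) = -2xy^3 - 2y^4 - 2y^2 - 3x^2y^2 - 2x^4y^4.
General solution: -2xy^3 - 2y^4 - 2y^2 - 3x^2y^2 - 2x^4y^4 = C.


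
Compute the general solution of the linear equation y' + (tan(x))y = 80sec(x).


P(x) = tan(x) ⇒ μ = e^(∫tan(x)dx) = sec(x).
(sec(x) y)' = 80sec²(x) ⇒ sec(x) y = 80tan(x) + C.
Multiply by cos(x): y = 80sin(x) + C·cos(x).


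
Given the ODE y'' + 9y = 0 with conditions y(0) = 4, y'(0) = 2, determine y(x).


Characteristic roots of r² + 9 = 0 are ±3i, so y = C₁cos(3x) + C₂sin(3x).
Apply y(0) = 4: C₁ = 4. Differentiate and apply y'(0) = 2: 3·C₂ = 2, so C₂ = 2/3.
Particular solution: y = 4cos(3x) + (2/3)sin(3x).


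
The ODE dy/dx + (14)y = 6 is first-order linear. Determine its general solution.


P(x) = 14, Q(x) = 6; integrating factor μ = e^(14x).
(μ y)' = 6e^(14x) ⇒ μ y = (3/7)e^(14x) + C.
Divide by μ: y = 3/7 + Ce^(-14x).


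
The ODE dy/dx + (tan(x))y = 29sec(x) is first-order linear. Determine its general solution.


P(x) = tan(x) ⇒ μ = e^(∫tan(x)dx) = sec(x).
(sec(x) y)' = 29sec²(x) ⇒ sec(x) y = 29tan(x) + C.
Multiply by cos(x): y = 29sin(x) + C·cos(x).


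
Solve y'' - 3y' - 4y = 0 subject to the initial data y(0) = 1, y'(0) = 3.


Characteristic roots of r² - 3r - 4 = 0 are -1, 4.
General solution y = c₁ e^(-x) + c₂ e^(4x).
Apply y(0) = 1: c₁ + c₂ = 1. Apply y'(0) = 3: -1 c₁ + 4 c₂ = 3.
Solve: c₁ = 1/5, c₂ = 4/5.
Particular solution: y = (1/5)e^(-x) + (4/5)e^(4x).


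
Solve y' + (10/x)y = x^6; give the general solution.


P(x) = 10/x ⇒ μ = x^10.
(x^10 y)' = x^10·x^6 = x^16.
Integrate: x^10 y = x^17/(17) + C.
Solve for y: y = (1/17)x^7 + C/x^10.


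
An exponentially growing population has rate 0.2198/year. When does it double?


Exponential growth: P(t) = P₀ e^(0.2198t). Set P(t)/P₀ = 2: e^(0.2198t) = 2.
Solve: t = ln(2)/0.2198 ≈ 3.15 years.


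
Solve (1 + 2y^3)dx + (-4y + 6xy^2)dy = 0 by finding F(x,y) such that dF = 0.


Check exactness: ∂M/∂y = 6y^2 and ∂N/∂x = 6y^2; equal, so the equation is exact.
Integrate M with respect to x (treating y as constant): ∫M dx = x + 2xy^3 + h(y).
Differentiate w.r.t. y and set equal to N: the x-dependent terms already match, leaving h'(y) = -4y. Integrate: h(y) = -2y^2.
So F(x,y) = -2y^2 + x + 2xy^3.
General solution: -2y^2 + x + 2xy^3 = C.


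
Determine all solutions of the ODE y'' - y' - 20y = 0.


Characteristic equation: r² - r - 20 = 0.
Factor: (r + 4)(r - 5) = 0 ⇒ r = -4, 5 (distinct real).
General solution: y = C₁e^(-4x) + C₂e^(5x).


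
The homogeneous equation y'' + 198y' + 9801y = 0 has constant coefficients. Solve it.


Characteristic equation: r² + 198r + 9801 = 0, i.e. (r + 99)² = 0.
Repeated root r = -99; include an x factor for the second linearly independent solution.
General solution: y = (C₁ + C₂x)e^(-99x).


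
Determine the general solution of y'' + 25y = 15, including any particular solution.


Homogeneous part: r² + 25 = 0 ⇒ r = ±5i, so y_h = C₁cos(5x) + C₂sin(5x).
Try constant y_p = A; plug in: 25A = 15 ⇒ A = 3/5.
General solution: y = C₁cos(5x) + C₂sin(5x) + 3/5.


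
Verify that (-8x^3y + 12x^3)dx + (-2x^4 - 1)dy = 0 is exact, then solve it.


Check exactness: ∂M/∂y = -8x^3 and ∂N/∂x = -8x^3; equal, so the equation is exact.
Integrate M with respect to x (treating y as constant): ∫M dx = -2x^4y + 3x^4 + h(y).
Differentiate w.r.t. y and set equal to N: the x-dependent terms already match, leaving h'(y) = -1. Integrate: h(y) = -y.
So F(x,y) = -2x^4y - y + 3x^4.
General solution: -2x^4y - y + 3x^4 = C.


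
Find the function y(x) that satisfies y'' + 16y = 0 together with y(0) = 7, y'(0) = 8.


Characteristic roots of r² + 16 = 0 are ±4i, so y = C₁cos(4x) + C₂sin(4x).
Apply y(0) = 7: C₁ = 7. Differentiate and apply y'(0) = 8: 4·C₂ = 8, so C₂ = 2.
Particular solution: y = 7cos(4x) + 2sin(4x).


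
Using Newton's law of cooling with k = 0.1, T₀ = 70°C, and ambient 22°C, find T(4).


Newton's law: dT/dt = -k(T - T_a) has solution T(t) = T_a + (T₀ - T_a)e^(-kt).
Plug in T_a = 22, T₀ = 70, k = 0.1, t = 4: T(4) = 22 + (48)e^(-0.40) ≈ 54.2°C.


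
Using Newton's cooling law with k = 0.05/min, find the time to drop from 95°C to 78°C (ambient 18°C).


From T(t) = T_a + (T₀ - T_a)e^(-kt), set T(t) = 78:
(78 - 18) / (95 - 18) = e^(-0.05t), so t = -ln(0.779)/0.05 ≈ 5.0 minutes.


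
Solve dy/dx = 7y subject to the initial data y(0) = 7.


General solution of y' = 7y is y = Ce^(7x).
Apply y(0) = 7: C = 7.
Particular solution: y = 7e^(7x).


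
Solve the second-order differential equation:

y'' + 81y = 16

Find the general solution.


Homogeneous part: r² + 81 = 0 ⇒ r = ±9i, so y_h = C₁cos(9x) + C₂sin(9x).
Try constant y_p = A; plug in: 81A = 16 ⇒ A = 16/81.
General solution: y = C₁cos(9x) + C₂sin(9x) + 16/81.


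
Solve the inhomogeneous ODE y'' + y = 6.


Homogeneous part: r² + 1 = 0 ⇒ r = ±1i, so y_h = C₁cos(x) + C₂sin(x).
Try constant y_p = A; plug in: 1A = 6 ⇒ A = 6.
General solution: y = C₁cos(x) + C₂sin(x) + 6.


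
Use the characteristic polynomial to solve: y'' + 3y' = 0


Characteristic equation: r² + 3r = 0.
Factor: (r + 3)(r - 0) = 0 ⇒ r = -3, 0 (distinct real).
General solution: y = C₁e^(-3x) + C₂.


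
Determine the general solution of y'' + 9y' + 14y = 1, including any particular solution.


Characteristic roots of r² + 9r + 14 = 0 are -7, -2.
y_h = C₁e^(-7x) + C₂e^(-2x).
Constant forcing; try y_p = A. Then 14A = 1 ⇒ A = 1/14.
General solution: y = C₁e^(-7x) + C₂e^(-2x) + 1/14.


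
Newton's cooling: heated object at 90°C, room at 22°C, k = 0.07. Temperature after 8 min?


Newton's law: dT/dt = -k(T - T_a) has solution T(t) = T_a + (T₀ - T_a)e^(-kt).
Plug in T_a = 22, T₀ = 90, k = 0.07, t = 8: T(8) = 22 + (68)e^(-0.56) ≈ 60.8°C.


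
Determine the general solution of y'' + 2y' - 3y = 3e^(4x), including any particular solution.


Characteristic roots of r² + 2r - 3 = 0 are -3, 1.
y_h = C₁e^(-3x) + C₂e^(x).
Forcing exponent 4 is not a characteristic root; try y_p = Ae^(4x).
Substitute: A·(16 + (2)·4 + (-3)) = A·21 = 3, so A = 1/7.
General solution: y = C₁e^(-3x) + C₂e^(x) + (1/7)e^(4x).


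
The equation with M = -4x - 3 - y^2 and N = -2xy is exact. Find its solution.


Check exactness: ∂M/∂y = -2y and ∂N/∂x = -2y; equal, so the equation is exact.
Integrate M with respect to x (treating y as constant): ∫M dx = -2x^2 - 3x - xy^2 + h(y).
Differentiate w.r.t. y and set equal to N: all terms match, so h'(y) = 0 and h is a constant absorbed into C.
General solution: -2x^2 - 3x - xy^2 = C.


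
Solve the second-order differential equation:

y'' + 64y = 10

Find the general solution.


Homogeneous part: r² + 64 = 0 ⇒ r = ±8i, so y_h = C₁cos(8x) + C₂sin(8x).
Try constant y_p = A; plug in: 64A = 10 ⇒ A = 5/32.
General solution: y = C₁cos(8x) + C₂sin(8x) + 5/32.


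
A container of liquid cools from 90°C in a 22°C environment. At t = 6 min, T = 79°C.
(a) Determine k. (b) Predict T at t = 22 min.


Newton's law: T(t) = T_a + (T₀ - T_a)e^(-kt).
(a) Use T(6) = 79: (79 - 22)/(90 - 22) = e^(-k·6), so k = -ln(0.838)/6 ≈ 0.0294.
(b) Apply k to t = 22: T(22) = 22 + (68)e^(-0.647) ≈ 57.6°C.


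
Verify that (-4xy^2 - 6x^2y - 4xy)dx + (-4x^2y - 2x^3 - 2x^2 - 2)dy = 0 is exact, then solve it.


Check exactness: ∂M/∂y = -8xy - 6x^2 - 4x and ∂N/∂x = -8xy - 6x^2 - 4x; equal, so the equation is exact.
Integrate M with respect to x (treating y as constant): ∫M dx = -2x^2y^2 - 2x^3y - 2x^2y + h(y).
Differentiate w.r.t. y and set equal to N: the x-dependent terms already match, leaving h'(y) = -2. Integrate: h(y) = -2y.
So F(x,y) = -2x^2y^2 - 2x^3y - 2x^2y - 2y.
General solution: -2x^2y^2 - 2x^3y - 2x^2y - 2y = C.


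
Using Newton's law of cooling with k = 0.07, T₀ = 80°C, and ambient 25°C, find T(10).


Newton's law: dT/dt = -k(T - T_a) has solution T(t) = T_a + (T₀ - T_a)e^(-kt).
Plug in T_a = 25, T₀ = 80, k = 0.07, t = 10: T(10) = 25 + (55)e^(-0.70) ≈ 52.3°C.


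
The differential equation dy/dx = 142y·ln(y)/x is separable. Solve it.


Separate: dy/[y ln(y)] = 142 dx/x.
Substitute u = ln(y): du/u = 142 dx/x.
Integrate: ln|ln(y)| = 142ln|x| + C₀, hence ln(y) = C·x^142.


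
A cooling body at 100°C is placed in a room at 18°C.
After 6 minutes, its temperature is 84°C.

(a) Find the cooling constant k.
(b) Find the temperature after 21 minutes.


Newton's law: T(t) = T_a + (T₀ - T_a)e^(-kt).
(a) Use T(6) = 84: (84 - 18)/(100 - 18) = e^(-k·6), so k = -ln(0.805)/6 ≈ 0.0362.
(b) Apply k to t = 21: T(21) = 18 + (82)e^(-0.760) ≈ 56.4°C.


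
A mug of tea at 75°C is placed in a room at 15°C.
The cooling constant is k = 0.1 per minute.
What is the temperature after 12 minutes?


Newton's law: dT/dt = -k(T - T_a) has solution T(t) = T_a + (T₀ - T_a)e^(-kt).
Plug in T_a = 15, T₀ = 75, k = 0.1, t = 12: T(12) = 15 + (60)e^(-1.20) ≈ 33.1°C.


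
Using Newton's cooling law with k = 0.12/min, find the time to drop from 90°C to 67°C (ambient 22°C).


From T(t) = T_a + (T₀ - T_a)e^(-kt), set T(t) = 67:
(67 - 22) / (90 - 22) = e^(-0.12t), so t = -ln(0.662)/0.12 ≈ 3.4 minutes.


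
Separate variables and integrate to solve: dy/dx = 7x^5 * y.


Separate variables: dy/y = 7x^5 dx.
Integrate: ln|y| = (7/6)x^6 + C₀.
Exponentiate: y = Ce^((7/6)x^6).


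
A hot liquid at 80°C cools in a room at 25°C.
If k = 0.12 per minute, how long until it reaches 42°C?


From T(t) = T_a + (T₀ - T_a)e^(-kt), set T(t) = 42:
(42 - 25) / (80 - 25) = e^(-0.12t), so t = -ln(0.309)/0.12 ≈ 9.8 minutes.


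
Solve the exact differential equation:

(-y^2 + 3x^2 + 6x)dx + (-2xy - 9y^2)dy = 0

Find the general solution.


Check exactness: ∂M/∂y = -2y and ∂N/∂x = -2y; equal, so the equation is exact.
Integrate M with respect to x (treating y as constant): ∫M dx = -xy^2 + x^3 + 3x^2 + h(y).
Differentiate w.r.t. y and set equal to N: the x-dependent terms already match, leaving h'(y) = -9y^2. Integrate: h(y) = -3y^3.
So F(x,y) = -xy^2 + x^3 - 3y^3 + 3x^2.
General solution: -xy^2 + x^3 - 3y^3 + 3x^2 = C.


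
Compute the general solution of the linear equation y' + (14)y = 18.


P(x) = 14, Q(x) = 18; integrating factor μ = e^(14x).
(μ y)' = 18e^(14x) ⇒ μ y = (9/7)e^(14x) + C.
Divide by μ: y = 9/7 + Ce^(-14x).


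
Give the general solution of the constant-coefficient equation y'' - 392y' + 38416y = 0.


Characteristic equation: r² - 392r + 38416 = 0, i.e. (r - 196)² = 0.
Repeated root r = 196; include an x factor for the second linearly independent solution.
General solution: y = (C₁ + C₂x)e^(196x).


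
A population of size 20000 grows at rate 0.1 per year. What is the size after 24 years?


The ODE dP/dt = 0.1P has solution P(t) = P(0)e^(0.1t).
Substitute P(0) = 20000 and t = 24: P(24) = 20000 e^(2.40) ≈ 220464.


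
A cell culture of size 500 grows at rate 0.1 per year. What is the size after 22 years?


The ODE dP/dt = 0.1P has solution P(t) = P(0)e^(0.1t).
Substitute P(0) = 500 and t = 22: P(22) = 500 e^(2.20) ≈ 4513.


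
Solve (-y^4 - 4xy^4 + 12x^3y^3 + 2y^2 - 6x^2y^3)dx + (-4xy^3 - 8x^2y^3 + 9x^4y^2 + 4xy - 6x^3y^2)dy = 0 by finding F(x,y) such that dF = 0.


Check exactness: ∂M/∂y = -4y^3 - 16xy^3 + 36x^3y^2 + 4y - 18x^2y^2 and ∂N/∂x = -4y^3 - 16xy^3 + 36x^3y^2 + 4y - 18x^2y^2; equal, so the equation is exact.
Integrate M with respect to x (treating y as constant): ∫M dx = -xy^4 - 2x^2y^4 + 3x^4y^3 + 2xy^2 - 2x^3y^3 + h(y).
Differentiate w.r.t. y and set equal to N: all terms match, so h'(y) = 0 and h is a constant absorbed into C.
General solution: -xy^4 - 2x^2y^4 + 3x^4y^3 + 2xy^2 - 2x^3y^3 = C.


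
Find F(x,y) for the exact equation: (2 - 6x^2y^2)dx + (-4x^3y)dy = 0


Check exactness: ∂M/∂y = -12x^2y and ∂N/∂x = -12x^2y; equal, so the equation is exact.
Integrate M with respect to x (treating y as constant): ∫M dx = 2x - 2x^3y^2 + h(y).
Differentiate w.r.t. y and set equal to N: all terms match, so h'(y) = 0 and h is a constant absorbed into C.
General solution: 2x - 2x^3y^2 = C.


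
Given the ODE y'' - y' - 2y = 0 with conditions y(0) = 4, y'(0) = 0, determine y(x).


Characteristic roots of r² - r - 2 = 0 are 2, -1.
General solution y = c₁ e^(2x) + c₂ e^(-x).
Apply y(0) = 4: c₁ + c₂ = 4. Apply y'(0) = 0: 2 c₁ - 1 c₂ = 0.
Solve: c₁ = 4/3, c₂ = 8/3.
Particular solution: y = (4/3)e^(2x) + (8/3)e^(-x).


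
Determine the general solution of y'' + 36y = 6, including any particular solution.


Homogeneous part: r² + 36 = 0 ⇒ r = ±6i, so y_h = C₁cos(6x) + C₂sin(6x).
Try constant y_p = A; plug in: 36A = 6 ⇒ A = 1/6.
General solution: y = C₁cos(6x) + C₂sin(6x) + 1/6.


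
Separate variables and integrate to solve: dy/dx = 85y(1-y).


Separate: dy/[y(1-y)] = 85 dx.
Partial fractions: 1/[y(1-y)] = 1/y + 1/(1-y).
Integrate: ln|y/(1-y)| = 85x + C₀.
Solve for y: y = 1/(1 + Ce^(-85x)).


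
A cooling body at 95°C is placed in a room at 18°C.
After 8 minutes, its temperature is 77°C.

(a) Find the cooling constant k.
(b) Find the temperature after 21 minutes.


Newton's law: T(t) = T_a + (T₀ - T_a)e^(-kt).
(a) Use T(8) = 77: (77 - 18)/(95 - 18) = e^(-k·8), so k = -ln(0.766)/8 ≈ 0.0333.
(b) Apply k to t = 21: T(21) = 18 + (77)e^(-0.699) ≈ 56.3°C.


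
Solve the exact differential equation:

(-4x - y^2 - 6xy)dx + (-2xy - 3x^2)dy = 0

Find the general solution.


Check exactness: ∂M/∂y = -2y - 6x and ∂N/∂x = -2y - 6x; equal, so the equation is exact.
Integrate M with respect to x (treating y as constant): ∫M dx = -2x^2 - xy^2 - 3x^2y + h(y).
Differentiate w.r.t. y and set equal to N: all terms match, so h'(y) = 0 and h is a constant absorbed into C.
General solution: -2x^2 - xy^2 - 3x^2y = C.


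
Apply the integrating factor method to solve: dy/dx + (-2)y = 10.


P(x) = -2 ⇒ μ = e^(-2x).
(μ y)' = 10e^(-2x) ⇒ μ y = -5e^(-2x) + C.
Divide by μ: y = -5 + Ce^(2x).


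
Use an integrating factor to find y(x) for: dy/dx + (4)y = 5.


P(x) = 4, Q(x) = 5; integrating factor μ = e^(4x).
(μ y)' = 5e^(4x) ⇒ μ y = (5/4)e^(4x) + C.
Divide by μ: y = 5/4 + Ce^(-4x).


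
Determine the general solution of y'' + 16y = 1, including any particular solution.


Homogeneous part: r² + 16 = 0 ⇒ r = ±4i, so y_h = C₁cos(4x) + C₂sin(4x).
Try constant y_p = A; plug in: 16A = 1 ⇒ A = 1/16.
General solution: y = C₁cos(4x) + C₂sin(4x) + 1/16.


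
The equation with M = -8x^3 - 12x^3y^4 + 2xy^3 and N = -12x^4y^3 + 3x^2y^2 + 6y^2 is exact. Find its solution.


Check exactness: ∂M/∂y = -48x^3y^3 + 6xy^2 and ∂N/∂x = -48x^3y^3 + 6xy^2; equal, so the equation is exact.
Integrate M with respect to x (treating y as constant): ∫M dx = -2x^4 - 3x^4y^4 + x^2y^3 + h(y).
Differentiate w.r.t. y and set equal to N: the x-dependent terms already match, leaving h'(y) = 6y^2. Integrate: h(y) = 2y^3.
So F(x,y) = -2x^4 - 3x^4y^4 + x^2y^3 + 2y^3.
General solution: -2x^4 - 3x^4y^4 + x^2y^3 + 2y^3 = C.


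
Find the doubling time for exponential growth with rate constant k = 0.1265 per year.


Exponential growth: P(t) = P₀ e^(0.1265t). Set P(t)/P₀ = 2: e^(0.1265t) = 2.
Solve: t = ln(2)/0.1265 ≈ 5.48 years.


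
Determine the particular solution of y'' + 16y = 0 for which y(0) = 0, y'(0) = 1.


Characteristic roots of r² + 16 = 0 are ±4i, so y = C₁cos(4x) + C₂sin(4x).
Apply y(0) = 0: C₁ = 0. Differentiate and apply y'(0) = 1: 4·C₂ = 1, so C₂ = 1/4.
Particular solution: y = (1/4)sin(4x).


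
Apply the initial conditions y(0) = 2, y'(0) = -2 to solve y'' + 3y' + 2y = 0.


Characteristic roots of r² + 3r + 2 = 0 are -2, -1.
General solution y = c₁ e^(-2x) + c₂ e^(-x).
Apply y(0) = 2: c₁ + c₂ = 2. Apply y'(0) = -2: -2 c₁ - 1 c₂ = -2.
Solve: c₁ = 0, c₂ = 2.
Particular solution: y = 0e^(-2x) + 2e^(-x).


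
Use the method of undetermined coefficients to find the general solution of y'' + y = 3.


Homogeneous part: r² + 1 = 0 ⇒ r = ±1i, so y_h = C₁cos(x) + C₂sin(x).
Try constant y_p = A; plug in: 1A = 3 ⇒ A = 3.
General solution: y = C₁cos(x) + C₂sin(x) + 3.


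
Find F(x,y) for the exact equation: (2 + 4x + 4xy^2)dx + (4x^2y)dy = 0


Check exactness: ∂M/∂y = 8xy and ∂N/∂x = 8xy; equal, so the equation is exact.
Integrate M with respect to x (treating y as constant): ∫M dx = 2x + 2x^2 + 2x^2y^2 + h(y).
Differentiate w.r.t. y and set equal to N: all terms match, so h'(y) = 0 and h is a constant absorbed into C.
General solution: 2x + 2x^2 + 2x^2y^2 = C.


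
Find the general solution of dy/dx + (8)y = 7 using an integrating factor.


P(x) = 8, Q(x) = 7; integrating factor μ = e^(8x).
(μ y)' = 7e^(8x) ⇒ μ y = (7/8)e^(8x) + C.
Divide by μ: y = 7/8 + Ce^(-8x).


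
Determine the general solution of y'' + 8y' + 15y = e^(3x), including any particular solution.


Characteristic roots of r² + 8r + 15 = 0 are -5, -3.
y_h = C₁e^(-5x) + C₂e^(-3x).
Forcing exponent 3 is not a characteristic root; try y_p = Ae^(3x).
Substitute: A·(9 + (8)·3 + (15)) = A·48 = 1, so A = 1/48.
General solution: y = C₁e^(-5x) + C₂e^(-3x) + (1/48)e^(3x).


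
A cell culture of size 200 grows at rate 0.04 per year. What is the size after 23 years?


The ODE dP/dt = 0.04P has solution P(t) = P(0)e^(0.04t).
Substitute P(0) = 200 and t = 23: P(23) = 200 e^(0.92) ≈ 502.


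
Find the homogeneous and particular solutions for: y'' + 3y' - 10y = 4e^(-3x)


Characteristic roots of r² + 3r - 10 = 0 are 2, -5.
y_h = C₁e^(2x) + C₂e^(-5x).
Forcing exponent -3 is not a characteristic root; try y_p = Ae^(-3x).
Substitute: A·(9 + (3)·-3 + (-10)) = A·-10 = 4, so A = -2/5.
General solution: y = C₁e^(2x) + C₂e^(-5x) - (2/5)e^(-3x).


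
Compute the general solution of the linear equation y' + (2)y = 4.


P(x) = 2, Q(x) = 4; integrating factor μ = e^(2x).
(μ y)' = 4e^(2x) ⇒ μ y = 2e^(2x) + C.
Divide by μ: y = 2 + Ce^(-2x).


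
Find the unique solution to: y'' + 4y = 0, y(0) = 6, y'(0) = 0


Characteristic roots of r² + 4 = 0 are ±2i, so y = C₁cos(2x) + C₂sin(2x).
Apply y(0) = 6: C₁ = 6. Differentiate and apply y'(0) = 0: 2·C₂ = 0, so C₂ = 0.
Particular solution: y = 6cos(2x).


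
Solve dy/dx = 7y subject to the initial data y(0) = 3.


General solution of y' = 7y is y = Ce^(7x).
Apply y(0) = 3: C = 3.
Particular solution: y = 3e^(7x).


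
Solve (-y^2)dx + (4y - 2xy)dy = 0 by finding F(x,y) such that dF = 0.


Check exactness: ∂M/∂y = -2y and ∂N/∂x = -2y; equal, so the equation is exact.
Integrate M with respect to x (treating y as constant): ∫M dx = -xy^2 + h(y).
Differentiate w.r.t. y and set equal to N: the x-dependent terms already match, leaving h'(y) = 4y. Integrate: h(y) = 2y^2.
So F(x,y) = 2y^2 - xy^2.
General solution: 2y^2 - xy^2 = C.


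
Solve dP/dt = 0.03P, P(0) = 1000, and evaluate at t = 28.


The ODE dP/dt = 0.03P has solution P(t) = P(0)e^(0.03t).
Substitute P(0) = 1000 and t = 28: P(28) = 1000 e^(0.84) ≈ 2316.


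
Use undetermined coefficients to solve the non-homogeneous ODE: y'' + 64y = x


Homogeneous: r² + 64 = 0 ⇒ r = ±8i, y_h = C₁cos(8x) + C₂sin(8x).
Polynomial forcing; try y_p = Ax + B. Then y_p'' + 64 y_p = 64(Ax + B) = x, so B = 0 and A = 1/64.
General solution: y = C₁cos(8x) + C₂sin(8x) + (1/64)x.


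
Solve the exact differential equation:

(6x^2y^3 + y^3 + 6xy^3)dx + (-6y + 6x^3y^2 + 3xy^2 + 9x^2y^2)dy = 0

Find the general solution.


Check exactness: ∂M/∂y = 18x^2y^2 + 3y^2 + 18xy^2 and ∂N/∂x = 18x^2y^2 + 3y^2 + 18xy^2; equal, so the equation is exact.
Integrate M with respect to x (treating y as constant): ∫M dx = 2x^3y^3 + xy^3 + 3x^2y^3 + h(y).
Differentiate w.r.t. y and set equal to N: the x-dependent terms already match, leaving h'(y) = -6y. Integrate: h(y) = -3y^2.
So F(x,y) = -3y^2 + 2x^3y^3 + xy^3 + 3x^2y^3.
General solution: -3y^2 + 2x^3y^3 + xy^3 + 3x^2y^3 = C.


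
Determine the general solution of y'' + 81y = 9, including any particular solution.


Homogeneous part: r² + 81 = 0 ⇒ r = ±9i, so y_h = C₁cos(9x) + C₂sin(9x).
Try constant y_p = A; plug in: 81A = 9 ⇒ A = 1/9.
General solution: y = C₁cos(9x) + C₂sin(9x) + 1/9.


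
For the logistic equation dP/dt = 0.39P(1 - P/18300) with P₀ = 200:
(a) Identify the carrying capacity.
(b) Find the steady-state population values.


Logistic ODE dP/dt = 0.39P(1 - P/18300) has equilibria where dP/dt = 0, i.e. P = 0 or P = 18300.
The coefficient (1 - P/K) = 0 when P = K, identifying K = 18300 as the carrying capacity.
(a) K = 18300; (b) equilibria P = 0 and P = 18300.


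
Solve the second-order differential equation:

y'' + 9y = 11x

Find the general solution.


Homogeneous: r² + 9 = 0 ⇒ r = ±3i, y_h = C₁cos(3x) + C₂sin(3x).
Polynomial forcing; try y_p = Ax + B. Then y_p'' + 9 y_p = 9(Ax + B) = 11x, so B = 0 and A = 11/9.
General solution: y = C₁cos(3x) + C₂sin(3x) + (11/9)x.


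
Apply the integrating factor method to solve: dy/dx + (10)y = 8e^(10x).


P(x) = 10 ⇒ μ = e^(10x).
(μ y)' = 8e^(20x) ⇒ μ y = (8/20)e^(20x) + C.
Divide by μ: y = (2/5)e^(10x) + Ce^(-10x).


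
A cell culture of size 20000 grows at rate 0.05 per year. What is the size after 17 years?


The ODE dP/dt = 0.05P has solution P(t) = P(0)e^(0.05t).
Substitute P(0) = 20000 and t = 17: P(17) = 20000 e^(0.85) ≈ 46793.


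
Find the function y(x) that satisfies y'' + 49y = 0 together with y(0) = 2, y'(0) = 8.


Characteristic roots of r² + 49 = 0 are ±7i, so y = C₁cos(7x) + C₂sin(7x).
Apply y(0) = 2: C₁ = 2. Differentiate and apply y'(0) = 8: 7·C₂ = 8, so C₂ = 8/7.
Particular solution: y = 2cos(7x) + (8/7)sin(7x).


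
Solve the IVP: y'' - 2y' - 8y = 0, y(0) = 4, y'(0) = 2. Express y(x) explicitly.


Characteristic roots of r² - 2r - 8 = 0 are -2, 4.
General solution y = c₁ e^(-2x) + c₂ e^(4x).
Apply y(0) = 4: c₁ + c₂ = 4. Apply y'(0) = 2: -2 c₁ + 4 c₂ = 2.
Solve: c₁ = 7/3, c₂ = 5/3.
Particular solution: y = (7/3)e^(-2x) + (5/3)e^(4x).


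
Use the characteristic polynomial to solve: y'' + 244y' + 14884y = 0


Characteristic equation: r² + 244r + 14884 = 0, i.e. (r + 122)² = 0.
Repeated root r = -122; include an x factor for the second linearly independent solution.
General solution: y = (C₁ + C₂x)e^(-122x).


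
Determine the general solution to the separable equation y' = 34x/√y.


Separate: √y dy = 34x dx.
Integrate: (2/3)y^(3/2) = 17x² + C.


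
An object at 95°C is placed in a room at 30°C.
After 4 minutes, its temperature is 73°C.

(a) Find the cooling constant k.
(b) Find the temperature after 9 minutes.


Newton's law: T(t) = T_a + (T₀ - T_a)e^(-kt).
(a) Use T(4) = 73: (73 - 30)/(95 - 30) = e^(-k·4), so k = -ln(0.662)/4 ≈ 0.1033.
(b) Apply k to t = 9: T(9) = 30 + (65)e^(-0.930) ≈ 55.7°C.
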